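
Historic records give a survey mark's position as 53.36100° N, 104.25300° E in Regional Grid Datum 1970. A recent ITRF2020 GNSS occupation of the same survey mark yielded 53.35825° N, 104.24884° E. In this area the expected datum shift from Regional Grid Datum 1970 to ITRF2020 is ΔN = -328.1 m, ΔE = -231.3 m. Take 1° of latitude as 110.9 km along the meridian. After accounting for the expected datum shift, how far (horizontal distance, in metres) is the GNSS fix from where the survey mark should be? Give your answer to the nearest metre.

50 m

Observed coordinate differences: Δφ = -0.00275°, Δλ = -0.00416°.
Converting to metres (1° lat = 110900 m, cos φ = 0.596771): observed ΔN = -305.0 m, observed ΔE = -275.3 m.
Subtracting the expected shift leaves a residual of -305.0 − (-328.1) = 23.1 m north and -275.3 − (-231.3) = -44.0 m east.
Residual distance = √(23.1² + (-44.0)²) = 49.7 m.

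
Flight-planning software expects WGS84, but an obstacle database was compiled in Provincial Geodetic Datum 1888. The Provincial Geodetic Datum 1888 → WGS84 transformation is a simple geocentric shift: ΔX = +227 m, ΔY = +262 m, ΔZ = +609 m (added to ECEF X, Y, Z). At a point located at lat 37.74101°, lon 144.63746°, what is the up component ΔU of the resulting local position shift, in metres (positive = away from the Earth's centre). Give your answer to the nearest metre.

At φ = 37.74101°, λ = 144.63746°: sin φ = 0.612093, cos φ = 0.790786, sin λ = 0.578748, cos λ = -0.815506.
ΔU = cos φ cos λ·ΔX + cos φ sin λ·ΔY + sin φ·ΔZ = (0.790786)(-0.815506)(227) + (0.790786)(0.578748)(262) + (0.612093)(609) = 346.28 m.

ΔU = 346 m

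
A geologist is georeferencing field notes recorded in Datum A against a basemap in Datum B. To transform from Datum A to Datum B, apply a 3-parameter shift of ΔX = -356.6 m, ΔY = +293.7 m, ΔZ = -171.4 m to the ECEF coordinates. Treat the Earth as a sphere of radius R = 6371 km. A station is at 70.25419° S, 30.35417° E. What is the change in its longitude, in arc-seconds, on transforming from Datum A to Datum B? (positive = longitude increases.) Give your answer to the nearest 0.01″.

Δλ = 41.56″

sin φ = -0.941201, cos φ = 0.337848, sin λ = 0.505344, cos λ = 0.862918.
East component: ΔE = −sin λ·ΔX + cos λ·ΔY = −(0.505344)(-356.6) + (0.862918)(293.7) = 433.64 m.
1° of latitude spans πR/180 = 111195 m; at latitude φ, 1° of longitude spans that × cos φ = 37567.0 m, so Δλ = 433.64 / 37567.0 × 3600 = 41.556″.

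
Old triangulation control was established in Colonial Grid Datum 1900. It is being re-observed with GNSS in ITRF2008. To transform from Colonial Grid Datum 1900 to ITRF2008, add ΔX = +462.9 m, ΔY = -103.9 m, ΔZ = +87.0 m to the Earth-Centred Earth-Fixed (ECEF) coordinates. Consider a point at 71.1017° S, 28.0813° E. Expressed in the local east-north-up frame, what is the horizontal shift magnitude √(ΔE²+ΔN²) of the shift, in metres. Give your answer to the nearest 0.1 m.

At φ = -71.1017°, λ = 28.0813°: sin φ = -0.946095, cos φ = 0.323889, sin λ = 0.470724, cos λ = 0.882281.
ΔE = −sin λ·ΔX + cos λ·ΔY = −(0.470724)·(462.9) + (0.882281)·(-103.9) = -309.57 m.
ΔN = −sin φ cos λ·ΔX − sin φ sin λ·ΔY + cos φ·ΔZ = −(-0.946095)(0.882281)(462.9) − (-0.946095)(0.470724)(-103.9) + (0.323889)(87.0) = 368.30 m.
Horizontal magnitude = √(ΔE² + ΔN²) = √((-309.57)² + 368.30²) = 481.12 m.

481.1 m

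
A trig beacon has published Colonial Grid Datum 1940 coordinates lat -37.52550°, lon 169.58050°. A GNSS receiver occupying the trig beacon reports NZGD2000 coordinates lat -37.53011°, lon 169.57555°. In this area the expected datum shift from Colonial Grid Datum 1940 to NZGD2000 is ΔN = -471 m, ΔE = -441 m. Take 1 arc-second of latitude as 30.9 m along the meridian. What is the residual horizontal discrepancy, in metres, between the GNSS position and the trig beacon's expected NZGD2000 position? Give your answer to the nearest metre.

42 m

Observed coordinate differences: Δφ = -0.00461°, Δλ = -0.00495°.
Converting to metres (1° lat = 111240 m, cos φ = 0.793082): observed ΔN = -512.8 m, observed ΔE = -436.7 m.
Subtracting the expected shift leaves a residual of -512.8 − (-471) = -41.8 m north and -436.7 − (-441) = 4.3 m east.
Residual distance = √((-41.8)² + 4.3²) = 42.0 m.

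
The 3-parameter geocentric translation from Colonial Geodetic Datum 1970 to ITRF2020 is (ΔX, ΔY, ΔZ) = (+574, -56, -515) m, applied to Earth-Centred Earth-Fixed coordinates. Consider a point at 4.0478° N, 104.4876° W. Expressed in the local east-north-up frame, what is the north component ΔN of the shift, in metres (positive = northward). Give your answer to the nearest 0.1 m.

The local north axis is (−sin φ cos λ, −sin φ sin λ, cos φ), giving ΔN = 10.136 − 3.827 − 513.715 = -507.41 m.

ΔN = -507.4 m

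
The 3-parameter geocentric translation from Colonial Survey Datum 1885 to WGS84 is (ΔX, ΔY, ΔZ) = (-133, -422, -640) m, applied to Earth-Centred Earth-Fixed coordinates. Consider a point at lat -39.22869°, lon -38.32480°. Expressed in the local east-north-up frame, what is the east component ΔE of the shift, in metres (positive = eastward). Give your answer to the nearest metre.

At φ = -39.22869°, λ = -38.32480°: sin φ = -0.632417, cos φ = 0.774628, sin λ = -0.620119, cos λ = 0.784508.
ΔE = −sin λ·ΔX + cos λ·ΔY = −(-0.620119)·(-133) + (0.784508)·(-422) = -413.54 m.

ΔE = -414 m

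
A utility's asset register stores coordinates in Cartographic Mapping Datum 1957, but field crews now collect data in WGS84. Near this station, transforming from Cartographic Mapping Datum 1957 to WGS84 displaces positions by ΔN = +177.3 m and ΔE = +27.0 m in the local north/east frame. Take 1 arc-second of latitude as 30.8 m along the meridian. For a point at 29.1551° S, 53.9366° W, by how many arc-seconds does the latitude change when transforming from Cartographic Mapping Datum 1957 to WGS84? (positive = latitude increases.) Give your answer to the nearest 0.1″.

1″ of latitude = 30.80 m, so Δφ = 177.3 / 30.80 = 5.756″.

Δφ = 5.8″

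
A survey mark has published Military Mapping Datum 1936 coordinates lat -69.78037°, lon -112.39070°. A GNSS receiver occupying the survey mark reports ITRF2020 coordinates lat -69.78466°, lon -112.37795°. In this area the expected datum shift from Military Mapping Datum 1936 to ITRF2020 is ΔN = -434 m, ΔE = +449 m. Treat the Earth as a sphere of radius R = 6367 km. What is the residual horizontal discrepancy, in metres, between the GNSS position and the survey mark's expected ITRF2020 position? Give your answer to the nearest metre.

Observed coordinate differences: Δφ = -0.00429°, Δλ = +0.01275°.
Converting to metres (1° lat = 111125 m, cos φ = 0.345620): observed ΔN = -476.7 m, observed ΔE = 489.7 m.
Subtracting the expected shift leaves a residual of -476.7 − (-434) = -42.7 m north and 489.7 − (449) = 40.7 m east.
Residual distance = √((-42.7)² + 40.7²) = 59.0 m.

59 m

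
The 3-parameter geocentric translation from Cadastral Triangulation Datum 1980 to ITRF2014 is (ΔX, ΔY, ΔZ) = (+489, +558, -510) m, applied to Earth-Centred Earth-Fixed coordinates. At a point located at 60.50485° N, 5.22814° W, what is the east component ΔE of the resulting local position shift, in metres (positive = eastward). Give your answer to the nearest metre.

At φ = 60.50485°, λ = -5.22814°: sin φ = 0.870397, cos φ = 0.492350, sin λ = -0.091122, cos λ = 0.995840.
ΔE = −sin λ·ΔX + cos λ·ΔY = −(-0.091122)·(489) + (0.995840)·(558) = 600.24 m.

ΔE = 600 m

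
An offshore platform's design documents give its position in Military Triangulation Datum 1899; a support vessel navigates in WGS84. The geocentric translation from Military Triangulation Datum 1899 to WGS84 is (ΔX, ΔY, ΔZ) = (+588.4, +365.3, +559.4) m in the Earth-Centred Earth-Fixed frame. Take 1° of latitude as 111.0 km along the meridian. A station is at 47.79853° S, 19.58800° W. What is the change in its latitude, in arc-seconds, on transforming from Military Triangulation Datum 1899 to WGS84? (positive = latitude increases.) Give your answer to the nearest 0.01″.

sin φ = -0.740787, cos φ = 0.671740, sin λ = -0.335254, cos λ = 0.942128.
North component: ΔN = −sin φ cos λ·ΔX − sin φ sin λ·ΔY + cos φ·ΔZ = −(-0.740787)(0.942128)(588.4) − (-0.740787)(-0.335254)(365.3) + (0.671740)(559.4) = 695.70 m.
1° of latitude spans 111000 m, so Δφ = 695.70 / 111000 × 3600 = 22.563″.

Δφ = 22.56″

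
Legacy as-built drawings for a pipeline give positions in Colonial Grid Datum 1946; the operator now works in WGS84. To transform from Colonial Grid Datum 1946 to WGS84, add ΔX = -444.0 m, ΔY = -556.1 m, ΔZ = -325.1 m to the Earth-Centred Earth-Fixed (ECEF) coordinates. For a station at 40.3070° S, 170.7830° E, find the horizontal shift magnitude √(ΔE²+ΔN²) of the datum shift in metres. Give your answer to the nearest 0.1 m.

620.4 m

The local east axis at (φ, λ) is (−sin λ, cos λ, 0), so ΔE = −sin(170.7830°)·(-444.0) + cos(170.7830°)·(-556.1) = 620.04 m.
The local north axis is (−sin φ cos λ, −sin φ sin λ, cos φ), giving ΔN = 283.508 − 57.620 − 247.918 = -22.03 m.
Horizontal magnitude = √(ΔE² + ΔN²) = √(620.04² + (-22.03)²) = 620.43 m.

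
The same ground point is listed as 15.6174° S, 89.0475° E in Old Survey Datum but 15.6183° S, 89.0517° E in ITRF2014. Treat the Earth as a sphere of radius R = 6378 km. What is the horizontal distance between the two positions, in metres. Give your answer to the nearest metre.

461 m

Δφ = -15.6183° − -15.6174° = -0.0009°; Δλ = 89.0517° − 89.0475° = +0.0042°.
1° along a meridian = πR/180 = 111317 m.
ΔN = Δφ × 111317 = -100.2 m; ΔE = Δλ × 111317 × cos(-15.6174°) = +0.0042 × 111317 × 0.963081 = 450.3 m.
Distance = √(ΔE² + ΔN²) = √(450.3² + (-100.2)²) = 461.3 m.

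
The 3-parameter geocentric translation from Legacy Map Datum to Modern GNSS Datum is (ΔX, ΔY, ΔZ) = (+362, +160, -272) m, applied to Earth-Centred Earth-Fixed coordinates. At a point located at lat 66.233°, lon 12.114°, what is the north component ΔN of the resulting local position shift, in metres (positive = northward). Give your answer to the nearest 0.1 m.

The local north axis is (−sin φ cos λ, −sin φ sin λ, cos φ), giving ΔN = -323.922 − 30.730 − 109.621 = -464.27 m.

ΔN = -464.3 m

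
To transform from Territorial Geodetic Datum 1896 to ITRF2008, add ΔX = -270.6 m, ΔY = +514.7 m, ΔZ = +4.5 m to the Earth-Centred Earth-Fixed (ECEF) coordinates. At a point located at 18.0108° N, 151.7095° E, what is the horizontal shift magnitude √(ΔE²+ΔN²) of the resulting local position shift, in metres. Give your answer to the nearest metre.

356 m

The local east axis at (φ, λ) is (−sin λ, cos λ, 0), so ΔE = −sin(151.7095°)·(-270.6) + cos(151.7095°)·514.7 = -324.97 m.
The local north axis is (−sin φ cos λ, −sin φ sin λ, cos φ), giving ΔN = -73.675 − 75.425 + 4.279 = -144.82 m.
Horizontal magnitude = √(ΔE² + ΔN²) = √((-324.97)² + (-144.82)²) = 355.78 m.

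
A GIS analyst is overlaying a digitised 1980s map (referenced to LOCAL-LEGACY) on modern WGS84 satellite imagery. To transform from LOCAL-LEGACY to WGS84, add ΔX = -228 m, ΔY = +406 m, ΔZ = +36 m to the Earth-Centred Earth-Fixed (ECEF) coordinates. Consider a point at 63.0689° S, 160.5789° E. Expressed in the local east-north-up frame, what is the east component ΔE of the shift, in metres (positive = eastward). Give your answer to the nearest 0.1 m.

ΔE = -307.1 m

At φ = -63.0689°, λ = 160.5789°: sin φ = -0.891552, cos φ = 0.452919, sin λ = 0.332508, cos λ = -0.943100.
ΔE = −sin λ·ΔX + cos λ·ΔY = −(0.332508)·(-228) + (-0.943100)·(406) = -307.09 m.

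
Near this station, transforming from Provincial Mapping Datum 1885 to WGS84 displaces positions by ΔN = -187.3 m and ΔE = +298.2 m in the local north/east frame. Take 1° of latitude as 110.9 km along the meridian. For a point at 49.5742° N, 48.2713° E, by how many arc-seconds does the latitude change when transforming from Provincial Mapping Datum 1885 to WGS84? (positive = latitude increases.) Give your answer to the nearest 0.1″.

1° of latitude = 110.9 km, so Δφ = -187.3 / 110900 = -0.0016889° = -6.080″.

Δφ = -6.1″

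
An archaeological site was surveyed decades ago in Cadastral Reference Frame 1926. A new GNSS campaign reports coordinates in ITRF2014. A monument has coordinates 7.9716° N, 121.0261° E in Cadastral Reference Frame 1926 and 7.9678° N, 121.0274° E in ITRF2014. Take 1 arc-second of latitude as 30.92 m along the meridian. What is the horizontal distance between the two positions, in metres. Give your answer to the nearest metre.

Δφ = 7.9678° − 7.9716° = -0.0038°; Δλ = 121.0274° − 121.0261° = +0.0013°.
1° of latitude = 3600 × 30.92 = 111312 m.
ΔN = Δφ × 111312 = -423.0 m; ΔE = Δλ × 111312 × cos(7.9716°) = +0.0013 × 111312 × 0.990337 = 143.3 m.
Distance = √(ΔE² + ΔN²) = √(143.3² + (-423.0)²) = 446.6 m.

447 m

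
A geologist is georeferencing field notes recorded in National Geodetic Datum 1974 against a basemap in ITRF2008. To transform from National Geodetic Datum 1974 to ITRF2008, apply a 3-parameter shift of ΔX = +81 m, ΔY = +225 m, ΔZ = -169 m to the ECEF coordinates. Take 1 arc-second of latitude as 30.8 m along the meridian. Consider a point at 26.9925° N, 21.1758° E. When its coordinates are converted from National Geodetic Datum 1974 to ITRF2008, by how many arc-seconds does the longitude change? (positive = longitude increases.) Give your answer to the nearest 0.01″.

Δλ = 6.58″

sin φ = 0.453874, cos φ = 0.891066, sin λ = 0.361231, cos λ = 0.932476.
East component: ΔE = −sin λ·ΔX + cos λ·ΔY = −(0.361231)(81) + (0.932476)(225) = 180.55 m.
1° of latitude spans 3600 × 30.80 = 110880 m; at latitude φ, 1° of longitude spans that × cos φ = 98801.4 m, so Δλ = 180.55 / 98801.4 × 3600 = 6.579″.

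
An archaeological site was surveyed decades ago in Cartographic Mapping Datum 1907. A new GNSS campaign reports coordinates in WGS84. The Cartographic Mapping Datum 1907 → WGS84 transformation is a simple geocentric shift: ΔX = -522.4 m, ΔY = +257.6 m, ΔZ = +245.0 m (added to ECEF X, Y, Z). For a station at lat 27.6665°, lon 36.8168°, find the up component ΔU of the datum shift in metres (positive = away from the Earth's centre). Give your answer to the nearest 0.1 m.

The local up (radial) axis is (cos φ cos λ, cos φ sin λ, sin φ), giving ΔU = -370.394 + 136.719 + 113.759 = -119.92 m.

ΔU = -119.9 m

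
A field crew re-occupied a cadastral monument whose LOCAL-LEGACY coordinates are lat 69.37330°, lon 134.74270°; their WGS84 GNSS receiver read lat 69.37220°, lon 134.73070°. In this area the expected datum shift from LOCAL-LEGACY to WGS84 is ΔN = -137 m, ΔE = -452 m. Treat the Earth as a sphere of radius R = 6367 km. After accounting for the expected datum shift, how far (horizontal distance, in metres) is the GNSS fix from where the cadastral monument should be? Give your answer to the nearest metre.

Observed coordinate differences: Δφ = -0.00110°, Δλ = -0.01200°.
Converting to metres (1° lat = 111125 m, cos φ = 0.352278): observed ΔN = -122.2 m, observed ΔE = -469.8 m.
Subtracting the expected shift leaves a residual of -122.2 − (-137) = 14.8 m north and -469.8 − (-452) = -17.8 m east.
Residual distance = √(14.8² + (-17.8)²) = 23.1 m.

23 m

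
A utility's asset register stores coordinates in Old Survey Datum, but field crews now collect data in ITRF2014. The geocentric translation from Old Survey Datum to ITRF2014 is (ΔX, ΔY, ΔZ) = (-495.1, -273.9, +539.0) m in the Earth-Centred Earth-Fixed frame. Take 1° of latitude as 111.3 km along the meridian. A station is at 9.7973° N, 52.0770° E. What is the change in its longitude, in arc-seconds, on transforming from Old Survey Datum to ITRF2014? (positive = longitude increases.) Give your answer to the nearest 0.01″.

sin φ = 0.170163, cos φ = 0.985416, sin λ = 0.788837, cos λ = 0.614602.
East component: ΔE = −sin λ·ΔX + cos λ·ΔY = −(0.788837)(-495.1) + (0.614602)(-273.9) = 222.21 m.
1° of latitude spans 111300 m; at latitude φ, 1° of longitude spans that × cos φ = 109676.8 m, so Δλ = 222.21 / 109676.8 × 3600 = 7.294″.

Δλ = 7.29″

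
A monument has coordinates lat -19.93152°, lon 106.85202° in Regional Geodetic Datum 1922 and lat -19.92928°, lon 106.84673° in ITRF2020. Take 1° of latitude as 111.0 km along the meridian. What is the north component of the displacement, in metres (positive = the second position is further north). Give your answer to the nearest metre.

ΔN = 249 m

Δφ = -19.92928° − -19.93152° = +0.00224°; Δλ = 106.84673° − 106.85202° = -0.00529°.
ΔN = Δφ × 111000 = 248.6 m; ΔE = Δλ × 111000 × cos(-19.93152°) = -0.00529 × 111000 × 0.940101 = -552.0 m.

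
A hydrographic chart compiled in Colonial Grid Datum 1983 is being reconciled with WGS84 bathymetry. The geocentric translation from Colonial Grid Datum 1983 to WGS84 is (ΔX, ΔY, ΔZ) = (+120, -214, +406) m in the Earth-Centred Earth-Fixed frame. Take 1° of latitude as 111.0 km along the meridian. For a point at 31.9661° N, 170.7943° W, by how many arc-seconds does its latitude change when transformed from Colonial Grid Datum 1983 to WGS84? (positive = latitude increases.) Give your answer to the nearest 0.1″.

sin φ = 0.529417, cos φ = 0.848361, sin λ = -0.159979, cos λ = -0.987120.
North component: ΔN = −sin φ cos λ·ΔX − sin φ sin λ·ΔY + cos φ·ΔZ = −(0.529417)(-0.987120)(120) − (0.529417)(-0.159979)(-214) + (0.848361)(406) = 389.02 m.
1° of latitude spans 111000 m, so Δφ = 389.02 / 111000 × 3600 = 12.617″.

Δφ = 12.6″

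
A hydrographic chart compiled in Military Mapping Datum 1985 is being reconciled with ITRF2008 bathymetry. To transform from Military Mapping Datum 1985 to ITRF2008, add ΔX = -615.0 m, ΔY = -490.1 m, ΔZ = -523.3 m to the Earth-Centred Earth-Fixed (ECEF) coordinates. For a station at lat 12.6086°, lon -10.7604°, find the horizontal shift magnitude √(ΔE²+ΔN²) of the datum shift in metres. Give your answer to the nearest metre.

The local east axis at (φ, λ) is (−sin λ, cos λ, 0), so ΔE = −sin(-10.7604°)·(-615.0) + cos(-10.7604°)·(-490.1) = -596.30 m.
The local north axis is (−sin φ cos λ, −sin φ sin λ, cos φ), giving ΔN = 131.888 − 19.974 − 510.680 = -398.77 m.
Horizontal magnitude = √(ΔE² + ΔN²) = √((-596.30)² + (-398.77)²) = 717.35 m.

717 m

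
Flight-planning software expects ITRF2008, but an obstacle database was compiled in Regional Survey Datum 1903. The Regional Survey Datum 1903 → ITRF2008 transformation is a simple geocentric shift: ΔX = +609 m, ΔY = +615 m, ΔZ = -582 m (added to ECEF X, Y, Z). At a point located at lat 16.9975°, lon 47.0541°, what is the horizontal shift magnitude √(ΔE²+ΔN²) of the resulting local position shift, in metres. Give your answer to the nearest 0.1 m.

809.9 m

The local east axis at (φ, λ) is (−sin λ, cos λ, 0), so ΔE = −sin(47.0541°)·609 + cos(47.0541°)·615 = -26.78 m.
The local north axis is (−sin φ cos λ, −sin φ sin λ, cos φ), giving ΔN = -121.292 − 131.601 − 556.577 = -809.47 m.
Horizontal magnitude = √(ΔE² + ΔN²) = √((-26.78)² + (-809.47)²) = 809.91 m.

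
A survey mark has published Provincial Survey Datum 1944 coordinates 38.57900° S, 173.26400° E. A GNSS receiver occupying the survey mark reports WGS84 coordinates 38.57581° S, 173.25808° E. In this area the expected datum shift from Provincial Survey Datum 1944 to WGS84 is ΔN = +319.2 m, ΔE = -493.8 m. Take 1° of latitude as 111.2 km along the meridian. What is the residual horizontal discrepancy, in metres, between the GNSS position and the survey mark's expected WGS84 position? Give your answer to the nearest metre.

41 m

Observed coordinate differences: Δφ = +0.00319°, Δλ = -0.00592°.
Converting to metres (1° lat = 111200 m, cos φ = 0.781749): observed ΔN = 354.7 m, observed ΔE = -514.6 m.
Subtracting the expected shift leaves a residual of 354.7 − (319.2) = 35.5 m north and -514.6 − (-493.8) = -20.8 m east.
Residual distance = √(35.5² + (-20.8)²) = 41.2 m.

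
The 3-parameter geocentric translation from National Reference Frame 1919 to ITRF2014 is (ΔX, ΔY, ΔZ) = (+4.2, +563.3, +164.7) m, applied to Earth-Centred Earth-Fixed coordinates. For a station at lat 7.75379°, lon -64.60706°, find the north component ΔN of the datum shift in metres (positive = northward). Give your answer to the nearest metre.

ΔN = 232 m

The local north axis is (−sin φ cos λ, −sin φ sin λ, cos φ), giving ΔN = -0.243 + 68.656 + 163.194 = 231.61 m.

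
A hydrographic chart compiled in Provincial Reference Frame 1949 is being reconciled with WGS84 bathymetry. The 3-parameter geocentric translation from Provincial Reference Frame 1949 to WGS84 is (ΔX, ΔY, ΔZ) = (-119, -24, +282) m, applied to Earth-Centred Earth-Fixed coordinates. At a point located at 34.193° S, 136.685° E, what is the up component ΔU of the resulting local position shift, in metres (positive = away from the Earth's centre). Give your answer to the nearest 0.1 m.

The local up (radial) axis is (cos φ cos λ, cos φ sin λ, sin φ), giving ΔU = 71.618 − 13.618 − 158.479 = -100.48 m.

ΔU = -100.5 m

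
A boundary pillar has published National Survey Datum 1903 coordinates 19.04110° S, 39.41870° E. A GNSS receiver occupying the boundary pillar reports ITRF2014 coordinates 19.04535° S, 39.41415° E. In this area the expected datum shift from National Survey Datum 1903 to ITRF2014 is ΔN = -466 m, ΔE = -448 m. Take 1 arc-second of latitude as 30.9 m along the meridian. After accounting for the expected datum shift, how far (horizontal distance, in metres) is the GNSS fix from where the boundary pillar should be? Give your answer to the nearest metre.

31 m

Observed coordinate differences: Δφ = -0.00425°, Δλ = -0.00455°.
Converting to metres (1° lat = 111240 m, cos φ = 0.945285): observed ΔN = -472.8 m, observed ΔE = -478.4 m.
Subtracting the expected shift leaves a residual of -472.8 − (-466) = -6.8 m north and -478.4 − (-448) = -30.4 m east.
Residual distance = √((-6.8)² + (-30.4)²) = 31.2 m.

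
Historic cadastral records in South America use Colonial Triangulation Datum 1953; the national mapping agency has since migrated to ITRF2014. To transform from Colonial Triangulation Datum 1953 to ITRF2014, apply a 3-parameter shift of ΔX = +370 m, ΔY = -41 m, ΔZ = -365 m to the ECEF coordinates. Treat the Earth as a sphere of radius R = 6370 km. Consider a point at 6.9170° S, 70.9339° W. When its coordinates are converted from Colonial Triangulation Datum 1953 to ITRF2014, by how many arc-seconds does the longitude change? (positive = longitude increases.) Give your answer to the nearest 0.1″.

Δλ = 11.0″

sin φ = -0.120431, cos φ = 0.992722, sin λ = -0.945142, cos λ = 0.326659.
East component: ΔE = −sin λ·ΔX + cos λ·ΔY = −(-0.945142)(370) + (0.326659)(-41) = 336.31 m.
1° of latitude spans πR/180 = 111177 m; at latitude φ, 1° of longitude spans that × cos φ = 110368.3 m, so Δλ = 336.31 / 110368.3 × 3600 = 10.970″.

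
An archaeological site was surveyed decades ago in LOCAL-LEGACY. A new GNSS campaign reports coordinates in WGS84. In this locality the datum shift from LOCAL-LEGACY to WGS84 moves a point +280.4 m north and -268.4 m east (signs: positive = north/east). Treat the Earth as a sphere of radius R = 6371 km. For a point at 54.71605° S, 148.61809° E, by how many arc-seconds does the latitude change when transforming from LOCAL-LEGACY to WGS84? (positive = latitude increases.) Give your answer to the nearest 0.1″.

On a sphere of radius R, 1 rad of latitude = R, so Δφ = ΔN / R = 280.4 / 6371000 = 4.4012e-05 rad = 9.078″.

Δφ = 9.1″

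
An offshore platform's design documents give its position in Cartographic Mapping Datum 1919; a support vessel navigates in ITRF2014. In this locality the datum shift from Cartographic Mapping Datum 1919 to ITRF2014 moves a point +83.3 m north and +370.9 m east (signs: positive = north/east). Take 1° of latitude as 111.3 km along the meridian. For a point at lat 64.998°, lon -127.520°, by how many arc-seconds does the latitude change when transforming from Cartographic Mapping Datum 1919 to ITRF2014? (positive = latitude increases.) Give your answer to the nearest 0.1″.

Δφ = 2.7″

1° of latitude = 111.3 km, so Δφ = 83.3 / 111300 = 0.0007484° = 2.694″.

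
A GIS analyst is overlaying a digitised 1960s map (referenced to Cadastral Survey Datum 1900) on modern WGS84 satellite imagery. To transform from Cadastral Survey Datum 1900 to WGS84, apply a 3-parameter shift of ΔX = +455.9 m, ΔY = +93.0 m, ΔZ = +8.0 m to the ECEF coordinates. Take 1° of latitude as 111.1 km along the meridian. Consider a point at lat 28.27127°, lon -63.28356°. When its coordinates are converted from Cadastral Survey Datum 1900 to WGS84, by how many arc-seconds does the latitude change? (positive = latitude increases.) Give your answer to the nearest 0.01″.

sin φ = 0.473647, cos φ = 0.880715, sin λ = -0.893242, cos λ = 0.449575.
North component: ΔN = −sin φ cos λ·ΔX − sin φ sin λ·ΔY + cos φ·ΔZ = −(0.473647)(0.449575)(455.9) − (0.473647)(-0.893242)(93.0) + (0.880715)(8.0) = -50.69 m.
1° of latitude spans 111100 m, so Δφ = -50.69 / 111100 × 3600 = -1.642″.

Δφ = -1.64″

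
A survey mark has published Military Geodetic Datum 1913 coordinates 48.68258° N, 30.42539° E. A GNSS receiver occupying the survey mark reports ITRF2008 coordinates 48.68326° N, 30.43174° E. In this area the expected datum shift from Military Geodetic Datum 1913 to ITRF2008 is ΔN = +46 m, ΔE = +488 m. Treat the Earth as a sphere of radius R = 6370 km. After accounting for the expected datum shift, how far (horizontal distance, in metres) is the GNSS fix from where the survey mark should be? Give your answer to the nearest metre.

Observed coordinate differences: Δφ = +0.00068°, Δλ = +0.00635°.
Converting to metres (1° lat = 111177 m, cos φ = 0.660230): observed ΔN = 75.6 m, observed ΔE = 466.1 m.
Subtracting the expected shift leaves a residual of 75.6 − (46) = 29.6 m north and 466.1 − (488) = -21.9 m east.
Residual distance = √(29.6² + (-21.9)²) = 36.8 m.

37 m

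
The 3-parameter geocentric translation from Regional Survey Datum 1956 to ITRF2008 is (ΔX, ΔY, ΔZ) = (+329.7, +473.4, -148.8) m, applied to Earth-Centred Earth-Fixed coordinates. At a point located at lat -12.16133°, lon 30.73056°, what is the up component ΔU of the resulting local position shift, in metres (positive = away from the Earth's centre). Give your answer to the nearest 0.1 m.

At φ = -12.16133°, λ = 30.73056°: sin φ = -0.210665, cos φ = 0.977558, sin λ = 0.511001, cos λ = 0.859580.
ΔU = cos φ cos λ·ΔX + cos φ sin λ·ΔY + sin φ·ΔZ = (0.977558)(0.859580)(329.7) + (0.977558)(0.511001)(473.4) + (-0.210665)(-148.8) = 544.87 m.

ΔU = 544.9 m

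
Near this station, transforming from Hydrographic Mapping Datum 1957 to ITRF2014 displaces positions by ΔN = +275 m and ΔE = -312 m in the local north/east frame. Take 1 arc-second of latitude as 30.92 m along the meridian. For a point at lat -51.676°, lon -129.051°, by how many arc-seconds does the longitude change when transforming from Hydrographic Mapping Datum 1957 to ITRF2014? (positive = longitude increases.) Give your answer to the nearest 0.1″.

Δλ = -16.3″

At latitude -51.676°, cos φ = 0.620108.
1″ of longitude at this latitude = 30.92 × cos φ = 19.1737 m, so Δλ = -312.0 / 19.1737 = -16.272″.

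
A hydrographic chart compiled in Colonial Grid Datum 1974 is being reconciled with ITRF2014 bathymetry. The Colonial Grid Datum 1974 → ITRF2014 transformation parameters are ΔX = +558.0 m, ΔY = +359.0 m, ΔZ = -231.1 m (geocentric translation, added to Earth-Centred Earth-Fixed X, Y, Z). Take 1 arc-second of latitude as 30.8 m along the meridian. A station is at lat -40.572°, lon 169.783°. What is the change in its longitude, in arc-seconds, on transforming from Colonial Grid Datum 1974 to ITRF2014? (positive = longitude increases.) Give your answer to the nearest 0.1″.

Δλ = -19.3″

sin φ = -0.650403, cos φ = 0.759589, sin λ = 0.177377, cos λ = -0.984143.
East component: ΔE = −sin λ·ΔX + cos λ·ΔY = −(0.177377)(558.0) + (-0.984143)(359.0) = -452.28 m.
1° of latitude spans 3600 × 30.80 = 110880 m; at latitude φ, 1° of longitude spans that × cos φ = 84223.3 m, so Δλ = -452.28 / 84223.3 × 3600 = -19.332″.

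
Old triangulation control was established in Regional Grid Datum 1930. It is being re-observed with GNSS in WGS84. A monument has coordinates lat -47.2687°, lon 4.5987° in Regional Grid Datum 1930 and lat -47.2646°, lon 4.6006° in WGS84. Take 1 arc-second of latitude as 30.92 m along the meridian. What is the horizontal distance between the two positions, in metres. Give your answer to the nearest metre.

478 m

Δφ = -47.2646° − -47.2687° = +0.0041°; Δλ = 4.6006° − 4.5987° = +0.0019°.
1° of latitude = 3600 × 30.92 = 111312 m.
ΔN = Δφ × 111312 = 456.4 m; ΔE = Δλ × 111312 × cos(-47.2687°) = +0.0019 × 111312 × 0.678561 = 143.5 m.
Distance = √(ΔE² + ΔN²) = √(143.5² + 456.4²) = 478.4 m.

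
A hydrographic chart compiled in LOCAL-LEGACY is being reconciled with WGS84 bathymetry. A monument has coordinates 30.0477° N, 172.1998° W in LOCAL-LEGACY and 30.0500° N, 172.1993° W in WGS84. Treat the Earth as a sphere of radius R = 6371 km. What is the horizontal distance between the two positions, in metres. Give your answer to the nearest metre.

260 m

Δφ = 30.0500° − 30.0477° = +0.0023°; Δλ = -172.1993° − -172.1998° = +0.0005°.
1° along a meridian = πR/180 = 111195 m.
ΔN = Δφ × 111195 = 255.7 m; ΔE = Δλ × 111195 × cos(30.0477°) = +0.0005 × 111195 × 0.865609 = 48.1 m.
Distance = √(ΔE² + ΔN²) = √(48.1² + 255.7²) = 260.2 m.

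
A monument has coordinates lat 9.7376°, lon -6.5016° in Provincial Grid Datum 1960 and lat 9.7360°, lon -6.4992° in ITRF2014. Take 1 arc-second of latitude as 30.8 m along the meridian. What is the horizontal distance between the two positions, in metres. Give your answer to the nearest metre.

Δφ = 9.7360° − 9.7376° = -0.0016°; Δλ = -6.4992° − -6.5016° = +0.0024°.
1° of latitude = 3600 × 30.80 = 110880 m.
ΔN = Δφ × 110880 = -177.4 m; ΔE = Δλ × 110880 × cos(9.7376°) = +0.0024 × 110880 × 0.985593 = 262.3 m.
Distance = √(ΔE² + ΔN²) = √(262.3² + (-177.4)²) = 316.6 m.

317 m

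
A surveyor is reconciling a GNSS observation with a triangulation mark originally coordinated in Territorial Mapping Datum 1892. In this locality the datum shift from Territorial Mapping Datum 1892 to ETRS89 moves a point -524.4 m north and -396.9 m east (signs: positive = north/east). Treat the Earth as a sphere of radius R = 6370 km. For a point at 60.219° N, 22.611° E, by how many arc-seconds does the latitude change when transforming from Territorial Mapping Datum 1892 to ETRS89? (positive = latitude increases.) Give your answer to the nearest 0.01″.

Δφ = -16.98″

On a sphere of radius R, 1 rad of latitude = R, so Δφ = ΔN / R = -524.4 / 6370000 = -8.2323e-05 rad = -16.980″.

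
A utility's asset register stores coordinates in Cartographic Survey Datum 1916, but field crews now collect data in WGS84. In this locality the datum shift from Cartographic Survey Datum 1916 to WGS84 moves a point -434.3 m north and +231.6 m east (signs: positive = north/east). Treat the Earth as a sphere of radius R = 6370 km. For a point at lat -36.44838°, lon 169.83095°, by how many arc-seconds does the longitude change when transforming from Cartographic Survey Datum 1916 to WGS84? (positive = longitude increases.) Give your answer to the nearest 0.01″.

Δλ = 9.32″

At latitude -36.44838°, cos φ = 0.804392.
One radian of longitude at latitude φ spans R cos φ, so Δλ = ΔE / (R cos φ) = 231.6 / (6370000 × 0.804392) = 4.5199e-05 rad = 9.323″.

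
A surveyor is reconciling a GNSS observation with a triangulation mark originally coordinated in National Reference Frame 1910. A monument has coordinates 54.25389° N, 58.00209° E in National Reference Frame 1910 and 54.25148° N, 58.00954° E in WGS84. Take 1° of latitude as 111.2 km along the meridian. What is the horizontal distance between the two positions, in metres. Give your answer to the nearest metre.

Δφ = 54.25148° − 54.25389° = -0.00241°; Δλ = 58.00954° − 58.00209° = +0.00745°.
ΔN = Δφ × 111200 = -268.0 m; ΔE = Δλ × 111200 × cos(54.25389°) = +0.00745 × 111200 × 0.584195 = 484.0 m.
Distance = √(ΔE² + ΔN²) = √(484.0² + (-268.0)²) = 553.2 m.

553 m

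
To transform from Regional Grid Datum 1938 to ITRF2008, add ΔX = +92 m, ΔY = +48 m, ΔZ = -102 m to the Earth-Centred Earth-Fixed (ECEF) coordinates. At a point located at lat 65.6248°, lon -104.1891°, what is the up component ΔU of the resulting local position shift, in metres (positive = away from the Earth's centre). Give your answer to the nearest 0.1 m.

The local up (radial) axis is (cos φ cos λ, cos φ sin λ, sin φ), giving ΔU = -9.307 − 19.206 − 92.908 = -121.42 m.

ΔU = -121.4 m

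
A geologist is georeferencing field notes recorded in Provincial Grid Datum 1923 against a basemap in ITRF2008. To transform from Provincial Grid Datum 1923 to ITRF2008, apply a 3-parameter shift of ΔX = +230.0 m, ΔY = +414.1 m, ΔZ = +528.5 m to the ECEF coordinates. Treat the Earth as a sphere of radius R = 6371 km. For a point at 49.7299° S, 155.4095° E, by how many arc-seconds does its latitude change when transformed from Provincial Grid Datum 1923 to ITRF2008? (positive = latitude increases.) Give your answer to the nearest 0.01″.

Δφ = 10.15″

sin φ = -0.763006, cos φ = 0.646392, sin λ = 0.416130, cos λ = -0.909305.
North component: ΔN = −sin φ cos λ·ΔX − sin φ sin λ·ΔY + cos φ·ΔZ = −(-0.763006)(-0.909305)(230.0) − (-0.763006)(0.416130)(414.1) + (0.646392)(528.5) = 313.52 m.
1° of latitude spans πR/180 = 111195 m, so Δφ = 313.52 / 111195 × 3600 = 10.151″.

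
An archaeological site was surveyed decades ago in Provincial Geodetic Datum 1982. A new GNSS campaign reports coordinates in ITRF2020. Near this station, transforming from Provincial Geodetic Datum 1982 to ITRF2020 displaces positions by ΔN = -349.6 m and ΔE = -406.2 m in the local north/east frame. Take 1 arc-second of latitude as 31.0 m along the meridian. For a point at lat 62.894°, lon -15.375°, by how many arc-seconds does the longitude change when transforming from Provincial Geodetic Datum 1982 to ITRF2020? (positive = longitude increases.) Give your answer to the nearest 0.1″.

At latitude 62.894°, cos φ = 0.455638.
1″ of longitude at this latitude = 31.00 × cos φ = 14.1248 m, so Δλ = -406.2 / 14.1248 = -28.758″.

Δλ = -28.8″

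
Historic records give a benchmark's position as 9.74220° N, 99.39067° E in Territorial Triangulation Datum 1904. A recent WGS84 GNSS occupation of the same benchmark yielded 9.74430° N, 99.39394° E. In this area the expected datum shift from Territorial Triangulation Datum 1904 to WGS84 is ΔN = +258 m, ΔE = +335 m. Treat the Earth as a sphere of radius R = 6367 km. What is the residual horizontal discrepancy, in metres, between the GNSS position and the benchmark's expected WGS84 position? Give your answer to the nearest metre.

Observed coordinate differences: Δφ = +0.00210°, Δλ = +0.00327°.
Converting to metres (1° lat = 111125 m, cos φ = 0.985579): observed ΔN = 233.4 m, observed ΔE = 358.1 m.
Subtracting the expected shift leaves a residual of 233.4 − (258) = -24.6 m north and 358.1 − (335) = 23.1 m east.
Residual distance = √((-24.6)² + 23.1²) = 33.8 m.

34 m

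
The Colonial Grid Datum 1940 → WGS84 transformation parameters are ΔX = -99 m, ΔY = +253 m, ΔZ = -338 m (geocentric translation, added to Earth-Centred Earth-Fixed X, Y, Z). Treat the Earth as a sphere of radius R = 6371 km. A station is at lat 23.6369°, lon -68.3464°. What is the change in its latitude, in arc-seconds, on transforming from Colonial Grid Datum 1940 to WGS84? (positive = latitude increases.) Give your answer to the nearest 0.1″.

Δφ = -6.5″

sin φ = 0.400939, cos φ = 0.916105, sin λ = -0.929432, cos λ = 0.368994.
North component: ΔN = −sin φ cos λ·ΔX − sin φ sin λ·ΔY + cos φ·ΔZ = −(0.400939)(0.368994)(-99) − (0.400939)(-0.929432)(253) + (0.916105)(-338) = -200.72 m.
1° of latitude spans πR/180 = 111195 m, so Δφ = -200.72 / 111195 × 3600 = -6.498″.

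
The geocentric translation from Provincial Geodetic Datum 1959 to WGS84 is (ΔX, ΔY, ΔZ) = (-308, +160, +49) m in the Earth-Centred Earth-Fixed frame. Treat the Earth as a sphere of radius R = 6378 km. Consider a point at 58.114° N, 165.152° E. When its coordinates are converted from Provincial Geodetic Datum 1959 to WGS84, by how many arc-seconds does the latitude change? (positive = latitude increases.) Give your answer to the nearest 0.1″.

sin φ = 0.849101, cos φ = 0.528231, sin λ = 0.256256, cos λ = -0.966609.
North component: ΔN = −sin φ cos λ·ΔX − sin φ sin λ·ΔY + cos φ·ΔZ = −(0.849101)(-0.966609)(-308) − (0.849101)(0.256256)(160) + (0.528231)(49) = -261.72 m.
1° of latitude spans πR/180 = 111317 m, so Δφ = -261.72 / 111317 × 3600 = -8.464″.

Δφ = -8.5″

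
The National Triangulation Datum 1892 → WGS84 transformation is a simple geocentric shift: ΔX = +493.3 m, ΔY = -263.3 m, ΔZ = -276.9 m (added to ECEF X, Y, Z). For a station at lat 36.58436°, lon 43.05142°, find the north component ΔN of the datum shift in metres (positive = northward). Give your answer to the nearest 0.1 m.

At φ = 36.58436°, λ = 43.05142°: sin φ = 0.596006, cos φ = 0.802980, sin λ = 0.682654, cos λ = 0.730741.
ΔN = −sin φ cos λ·ΔX − sin φ sin λ·ΔY + cos φ·ΔZ = −(0.596006)(0.730741)(493.3) − (0.596006)(0.682654)(-263.3) + (0.802980)(-276.9) = -330.06 m.

ΔN = -330.1 m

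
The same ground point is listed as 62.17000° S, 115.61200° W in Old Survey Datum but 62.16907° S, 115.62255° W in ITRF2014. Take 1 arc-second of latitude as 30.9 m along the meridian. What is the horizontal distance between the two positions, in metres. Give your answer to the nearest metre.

Δφ = -62.16907° − -62.17000° = +0.00093°; Δλ = -115.62255° − -115.61200° = -0.01055°.
1° of latitude = 3600 × 30.90 = 111240 m.
ΔN = Δφ × 111240 = 103.5 m; ΔE = Δλ × 111240 × cos(-62.17000°) = -0.01055 × 111240 × 0.466850 = -547.9 m.
Distance = √(ΔE² + ΔN²) = √((-547.9)² + 103.5²) = 557.6 m.

558 m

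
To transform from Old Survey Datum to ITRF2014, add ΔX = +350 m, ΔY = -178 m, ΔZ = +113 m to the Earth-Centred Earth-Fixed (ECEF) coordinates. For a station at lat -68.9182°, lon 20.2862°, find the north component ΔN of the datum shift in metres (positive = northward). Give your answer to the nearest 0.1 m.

The local north axis is (−sin φ cos λ, −sin φ sin λ, cos φ), giving ΔN = 306.317 − 57.584 + 40.646 = 289.38 m.

ΔN = 289.4 m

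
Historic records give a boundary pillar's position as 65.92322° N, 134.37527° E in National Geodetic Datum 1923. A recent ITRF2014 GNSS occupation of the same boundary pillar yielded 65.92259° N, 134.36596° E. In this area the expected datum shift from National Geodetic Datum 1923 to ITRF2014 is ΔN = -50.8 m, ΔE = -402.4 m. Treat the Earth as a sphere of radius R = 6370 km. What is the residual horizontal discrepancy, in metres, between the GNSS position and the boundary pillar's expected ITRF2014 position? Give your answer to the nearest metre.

28 m

Observed coordinate differences: Δφ = -0.00063°, Δλ = -0.00931°.
Converting to metres (1° lat = 111177 m, cos φ = 0.407960): observed ΔN = -70.0 m, observed ΔE = -422.3 m.
Subtracting the expected shift leaves a residual of -70.0 − (-50.8) = -19.2 m north and -422.3 − (-402.4) = -19.9 m east.
Residual distance = √((-19.2)² + (-19.9)²) = 27.7 m.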